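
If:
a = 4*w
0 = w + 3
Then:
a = -12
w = -3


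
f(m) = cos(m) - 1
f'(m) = -sin(m)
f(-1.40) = -0.83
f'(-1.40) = 0.99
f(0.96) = -0.43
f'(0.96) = -0.82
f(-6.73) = -0.10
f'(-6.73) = 0.43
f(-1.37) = -0.80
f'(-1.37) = 0.98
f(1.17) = -0.61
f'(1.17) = -0.92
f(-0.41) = -0.08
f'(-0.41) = 0.40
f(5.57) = -0.24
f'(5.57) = 0.65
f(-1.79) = -1.22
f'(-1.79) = 0.98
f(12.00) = -0.16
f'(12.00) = 0.54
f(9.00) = -1.91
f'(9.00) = -0.41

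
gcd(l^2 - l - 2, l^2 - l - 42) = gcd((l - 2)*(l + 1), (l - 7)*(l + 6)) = 1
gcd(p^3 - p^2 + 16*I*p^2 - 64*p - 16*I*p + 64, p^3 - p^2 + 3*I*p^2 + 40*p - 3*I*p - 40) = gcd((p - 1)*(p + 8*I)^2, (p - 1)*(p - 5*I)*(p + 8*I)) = p^2 + p*(-1 + 8*I) - 8*I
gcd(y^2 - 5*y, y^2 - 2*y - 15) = y - 5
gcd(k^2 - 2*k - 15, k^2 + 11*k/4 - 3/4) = k + 3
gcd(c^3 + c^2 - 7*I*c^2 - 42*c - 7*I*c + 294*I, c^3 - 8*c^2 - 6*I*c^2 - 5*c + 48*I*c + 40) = 1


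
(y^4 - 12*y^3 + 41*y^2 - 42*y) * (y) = y^5 - 12*y^4 + 41*y^3 - 42*y^2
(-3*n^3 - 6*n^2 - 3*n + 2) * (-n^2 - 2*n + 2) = 3*n^5 + 12*n^4 + 9*n^3 - 8*n^2 - 10*n + 4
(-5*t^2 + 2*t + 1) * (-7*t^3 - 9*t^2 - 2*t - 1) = 35*t^5 + 31*t^4 - 15*t^3 - 8*t^2 - 4*t - 1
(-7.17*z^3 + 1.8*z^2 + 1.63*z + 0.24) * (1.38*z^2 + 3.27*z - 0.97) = -9.8946*z^5 - 20.9619*z^4 + 15.0903*z^3 + 3.9153*z^2 - 0.7963*z - 0.2328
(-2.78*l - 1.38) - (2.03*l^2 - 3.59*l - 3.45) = -2.03*l^2 + 0.81*l + 2.07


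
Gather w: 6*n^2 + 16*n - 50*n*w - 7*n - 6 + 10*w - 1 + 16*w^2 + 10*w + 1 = 6*n^2 + 9*n + 16*w^2 + w*(20 - 50*n) - 6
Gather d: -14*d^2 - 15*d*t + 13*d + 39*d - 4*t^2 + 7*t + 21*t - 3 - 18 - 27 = -14*d^2 + d*(52 - 15*t) - 4*t^2 + 28*t - 48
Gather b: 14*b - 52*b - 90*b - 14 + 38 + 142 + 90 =256 - 128*b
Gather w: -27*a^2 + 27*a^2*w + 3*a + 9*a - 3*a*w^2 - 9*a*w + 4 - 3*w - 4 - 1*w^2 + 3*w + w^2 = -27*a^2 - 3*a*w^2 + 12*a + w*(27*a^2 - 9*a)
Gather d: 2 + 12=14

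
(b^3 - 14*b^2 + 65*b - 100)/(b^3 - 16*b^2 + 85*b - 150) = (b - 4)/(b - 6)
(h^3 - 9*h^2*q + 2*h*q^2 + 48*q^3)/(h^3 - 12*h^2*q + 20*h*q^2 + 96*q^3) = (-h + 3*q)/(-h + 6*q)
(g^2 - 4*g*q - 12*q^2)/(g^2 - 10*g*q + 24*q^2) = (-g - 2*q)/(-g + 4*q)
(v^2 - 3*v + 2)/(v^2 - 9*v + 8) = (v - 2)/(v - 8)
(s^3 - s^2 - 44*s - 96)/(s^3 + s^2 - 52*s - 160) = (s + 3)/(s + 5)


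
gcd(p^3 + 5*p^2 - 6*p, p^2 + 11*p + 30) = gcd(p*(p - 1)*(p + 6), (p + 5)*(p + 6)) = p + 6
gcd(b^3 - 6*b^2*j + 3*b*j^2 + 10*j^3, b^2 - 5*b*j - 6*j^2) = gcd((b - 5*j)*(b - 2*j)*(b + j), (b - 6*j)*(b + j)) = b + j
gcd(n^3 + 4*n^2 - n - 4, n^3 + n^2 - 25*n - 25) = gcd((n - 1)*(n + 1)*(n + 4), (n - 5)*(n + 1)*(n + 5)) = n + 1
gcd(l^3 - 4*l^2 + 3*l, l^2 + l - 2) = l - 1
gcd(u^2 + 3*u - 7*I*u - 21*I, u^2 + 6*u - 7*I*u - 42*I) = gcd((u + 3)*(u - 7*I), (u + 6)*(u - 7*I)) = u - 7*I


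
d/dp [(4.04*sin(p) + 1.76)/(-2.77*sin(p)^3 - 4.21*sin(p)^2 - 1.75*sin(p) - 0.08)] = (22.3816*sin(p)^3 + 31.634*sin(p)^2 + 14.8192*sin(p) + 2.7568)*cos(p)/(7.6729*sin(p)^6 + 23.3234*sin(p)^5 + 27.4191*sin(p)^4 + 15.1782*sin(p)^3 + 3.7361*sin(p)^2 + 0.28*sin(p) + 0.0064)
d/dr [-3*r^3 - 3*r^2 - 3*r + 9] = -9*r^2 - 6*r - 3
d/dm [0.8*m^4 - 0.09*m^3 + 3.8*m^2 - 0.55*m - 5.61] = 3.2*m^3 - 0.27*m^2 + 7.6*m - 0.55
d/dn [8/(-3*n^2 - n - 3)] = 8*(6*n + 1)/(3*n^2 + n + 3)^2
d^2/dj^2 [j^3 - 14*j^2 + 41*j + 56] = 6*j - 28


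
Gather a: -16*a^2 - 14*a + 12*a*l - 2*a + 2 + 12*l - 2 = -16*a^2 + a*(12*l - 16) + 12*l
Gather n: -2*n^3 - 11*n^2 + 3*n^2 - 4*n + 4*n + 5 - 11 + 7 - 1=-2*n^3 - 8*n^2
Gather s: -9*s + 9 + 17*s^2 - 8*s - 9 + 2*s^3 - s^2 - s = 2*s^3 + 16*s^2 - 18*s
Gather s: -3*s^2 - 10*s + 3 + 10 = -3*s^2 - 10*s + 13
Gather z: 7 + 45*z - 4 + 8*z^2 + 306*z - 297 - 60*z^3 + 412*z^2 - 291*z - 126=-60*z^3 + 420*z^2 + 60*z - 420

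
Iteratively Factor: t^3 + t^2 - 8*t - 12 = (t + 2)*(t^2 - t - 6) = (t + 2)^2*(t - 3)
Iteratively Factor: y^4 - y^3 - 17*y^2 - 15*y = (y)*(y^3 - y^2 - 17*y - 15) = y*(y - 5)*(y^2 + 4*y + 3) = y*(y - 5)*(y + 1)*(y + 3)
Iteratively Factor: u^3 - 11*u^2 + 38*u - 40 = (u - 2)*(u^2 - 9*u + 20) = (u - 5)*(u - 2)*(u - 4)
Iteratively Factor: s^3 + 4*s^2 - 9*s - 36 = (s + 4)*(s^2 - 9) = (s - 3)*(s + 4)*(s + 3)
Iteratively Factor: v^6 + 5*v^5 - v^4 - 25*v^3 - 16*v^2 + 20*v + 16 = (v + 1)*(v^5 + 4*v^4 - 5*v^3 - 20*v^2 + 4*v + 16) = (v - 2)*(v + 1)*(v^4 + 6*v^3 + 7*v^2 - 6*v - 8) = (v - 2)*(v + 1)^2*(v^3 + 5*v^2 + 2*v - 8) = (v - 2)*(v - 1)*(v + 1)^2*(v^2 + 6*v + 8) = (v - 2)*(v - 1)*(v + 1)^2*(v + 2)*(v + 4)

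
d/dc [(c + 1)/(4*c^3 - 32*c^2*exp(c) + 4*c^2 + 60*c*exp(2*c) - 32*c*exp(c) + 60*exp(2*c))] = (4*c*exp(c) - c - 15*exp(2*c) + 4*exp(c))/(2*(c^4 - 16*c^3*exp(c) + 94*c^2*exp(2*c) - 240*c*exp(3*c) + 225*exp(4*c)))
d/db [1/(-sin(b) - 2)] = cos(b)/(sin(b) + 2)^2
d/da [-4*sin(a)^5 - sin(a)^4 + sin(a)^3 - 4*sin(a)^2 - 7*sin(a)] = (-20*sin(a)^4 - 4*sin(a)^3 + 3*sin(a)^2 - 8*sin(a) - 7)*cos(a)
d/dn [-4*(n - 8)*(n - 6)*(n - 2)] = -12*n^2 + 128*n - 304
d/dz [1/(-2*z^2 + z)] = (4*z - 1)/(z^2*(2*z - 1)^2)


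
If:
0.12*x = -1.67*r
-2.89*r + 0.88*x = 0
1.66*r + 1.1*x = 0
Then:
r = 0.00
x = 0.00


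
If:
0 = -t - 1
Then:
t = -1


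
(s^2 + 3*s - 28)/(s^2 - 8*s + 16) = (s + 7)/(s - 4)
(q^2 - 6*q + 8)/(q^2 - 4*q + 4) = (q - 4)/(q - 2)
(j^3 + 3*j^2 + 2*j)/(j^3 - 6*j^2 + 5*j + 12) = j*(j + 2)/(j^2 - 7*j + 12)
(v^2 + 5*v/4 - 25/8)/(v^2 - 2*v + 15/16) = 2*(2*v + 5)/(4*v - 3)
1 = 1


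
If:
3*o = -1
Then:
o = -1/3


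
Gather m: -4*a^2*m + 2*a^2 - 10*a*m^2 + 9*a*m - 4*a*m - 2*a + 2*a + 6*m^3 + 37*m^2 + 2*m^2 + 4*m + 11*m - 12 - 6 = 2*a^2 + 6*m^3 + m^2*(39 - 10*a) + m*(-4*a^2 + 5*a + 15) - 18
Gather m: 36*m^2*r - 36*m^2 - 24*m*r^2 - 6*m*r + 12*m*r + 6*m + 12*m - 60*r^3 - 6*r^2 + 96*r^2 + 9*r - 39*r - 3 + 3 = m^2*(36*r - 36) + m*(-24*r^2 + 6*r + 18) - 60*r^3 + 90*r^2 - 30*r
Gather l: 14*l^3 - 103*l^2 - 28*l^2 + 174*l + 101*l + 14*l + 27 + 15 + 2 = 14*l^3 - 131*l^2 + 289*l + 44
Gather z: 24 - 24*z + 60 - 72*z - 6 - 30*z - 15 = 63 - 126*z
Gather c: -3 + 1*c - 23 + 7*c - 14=8*c - 40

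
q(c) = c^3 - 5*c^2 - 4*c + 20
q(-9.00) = -1078.00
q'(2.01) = -11.98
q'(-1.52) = 18.13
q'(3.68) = -0.17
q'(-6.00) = 164.00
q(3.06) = -10.41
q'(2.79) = -8.55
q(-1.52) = 11.02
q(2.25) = -2.92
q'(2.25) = -11.31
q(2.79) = -8.36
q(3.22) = -11.34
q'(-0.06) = -3.39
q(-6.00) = -352.00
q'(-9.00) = 329.00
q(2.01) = -0.12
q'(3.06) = -6.51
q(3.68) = -12.60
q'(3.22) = -5.09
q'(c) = 3*c^2 - 10*c - 4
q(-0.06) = 20.22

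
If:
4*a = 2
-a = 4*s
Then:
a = 1/2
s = -1/8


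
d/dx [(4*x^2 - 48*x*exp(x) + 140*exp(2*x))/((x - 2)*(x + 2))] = 8*(-6*x^3*exp(x) + 35*x^2*exp(2*x) + 6*x^2*exp(x) - 35*x*exp(2*x) + 24*x*exp(x) - 4*x - 140*exp(2*x) + 24*exp(x))/(x^4 - 8*x^2 + 16)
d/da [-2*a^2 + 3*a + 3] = 3 - 4*a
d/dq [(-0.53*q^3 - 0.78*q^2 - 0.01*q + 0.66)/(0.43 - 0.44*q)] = (0.4664*q^3 - 0.3405*q^2 - 0.6708*q + 0.2861)/(0.1936*q^2 - 0.3784*q + 0.1849)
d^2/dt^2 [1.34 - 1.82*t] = 0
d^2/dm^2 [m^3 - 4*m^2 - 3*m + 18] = 6*m - 8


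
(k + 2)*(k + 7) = k^2 + 9*k + 14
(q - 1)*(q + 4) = q^2 + 3*q - 4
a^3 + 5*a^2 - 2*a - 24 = (a - 2)*(a + 3)*(a + 4)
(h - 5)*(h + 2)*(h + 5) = h^3 + 2*h^2 - 25*h - 50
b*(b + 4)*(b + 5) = b^3 + 9*b^2 + 20*b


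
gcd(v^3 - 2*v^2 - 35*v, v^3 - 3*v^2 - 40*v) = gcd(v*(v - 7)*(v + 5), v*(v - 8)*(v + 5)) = v^2 + 5*v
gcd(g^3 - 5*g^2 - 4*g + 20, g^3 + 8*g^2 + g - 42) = g - 2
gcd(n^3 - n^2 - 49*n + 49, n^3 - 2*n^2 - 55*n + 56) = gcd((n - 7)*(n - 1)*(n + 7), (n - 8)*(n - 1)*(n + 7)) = n^2 + 6*n - 7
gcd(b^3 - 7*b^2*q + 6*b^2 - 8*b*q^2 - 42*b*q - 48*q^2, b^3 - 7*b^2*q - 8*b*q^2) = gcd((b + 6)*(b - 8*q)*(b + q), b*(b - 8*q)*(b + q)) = -b^2 + 7*b*q + 8*q^2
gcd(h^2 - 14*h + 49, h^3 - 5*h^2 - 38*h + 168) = h - 7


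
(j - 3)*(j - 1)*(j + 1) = j^3 - 3*j^2 - j + 3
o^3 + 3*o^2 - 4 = (o - 1)*(o + 2)^2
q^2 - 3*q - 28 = (q - 7)*(q + 4)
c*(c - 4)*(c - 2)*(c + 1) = c^4 - 5*c^3 + 2*c^2 + 8*c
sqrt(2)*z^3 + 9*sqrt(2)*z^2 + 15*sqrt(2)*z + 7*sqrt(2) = (z + 1)*(z + 7)*(sqrt(2)*z + sqrt(2))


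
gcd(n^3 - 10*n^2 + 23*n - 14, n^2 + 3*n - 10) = n - 2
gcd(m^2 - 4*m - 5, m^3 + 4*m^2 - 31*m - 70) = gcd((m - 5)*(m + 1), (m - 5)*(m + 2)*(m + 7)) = m - 5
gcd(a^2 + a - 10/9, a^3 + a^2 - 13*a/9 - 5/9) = a + 5/3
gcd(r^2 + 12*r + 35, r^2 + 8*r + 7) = r + 7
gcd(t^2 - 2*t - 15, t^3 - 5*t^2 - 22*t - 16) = 1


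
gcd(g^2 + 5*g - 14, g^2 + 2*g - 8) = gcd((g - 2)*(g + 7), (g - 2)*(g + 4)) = g - 2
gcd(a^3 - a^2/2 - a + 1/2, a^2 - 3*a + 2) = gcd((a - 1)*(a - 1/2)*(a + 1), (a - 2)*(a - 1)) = a - 1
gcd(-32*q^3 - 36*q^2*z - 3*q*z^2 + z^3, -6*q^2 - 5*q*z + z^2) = q + z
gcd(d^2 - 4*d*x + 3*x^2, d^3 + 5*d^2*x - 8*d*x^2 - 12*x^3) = 1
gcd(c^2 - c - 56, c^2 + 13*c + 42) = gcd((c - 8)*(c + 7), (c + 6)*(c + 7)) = c + 7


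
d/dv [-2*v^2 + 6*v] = 6 - 4*v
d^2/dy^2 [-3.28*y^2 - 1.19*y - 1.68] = -6.56000000000000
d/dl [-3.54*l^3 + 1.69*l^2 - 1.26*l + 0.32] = -10.62*l^2 + 3.38*l - 1.26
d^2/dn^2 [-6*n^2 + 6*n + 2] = -12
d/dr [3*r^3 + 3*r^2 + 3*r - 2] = 9*r^2 + 6*r + 3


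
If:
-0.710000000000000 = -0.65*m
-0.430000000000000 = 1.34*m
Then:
No Solution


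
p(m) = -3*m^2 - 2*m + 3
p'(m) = -6*m - 2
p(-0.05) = 3.09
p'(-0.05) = -1.70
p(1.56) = -7.42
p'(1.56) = -11.36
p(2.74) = -25.00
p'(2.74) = -18.44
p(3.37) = -37.81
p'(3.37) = -22.22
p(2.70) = -24.27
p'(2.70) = -18.20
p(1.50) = -6.75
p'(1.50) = -11.00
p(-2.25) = -7.69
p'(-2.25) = 11.50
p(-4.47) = -48.00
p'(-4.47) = 24.82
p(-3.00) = -18.00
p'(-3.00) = 16.00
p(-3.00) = -18.00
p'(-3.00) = 16.00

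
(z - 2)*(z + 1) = z^2 - z - 2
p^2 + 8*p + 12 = (p + 2)*(p + 6)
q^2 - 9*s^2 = (q - 3*s)*(q + 3*s)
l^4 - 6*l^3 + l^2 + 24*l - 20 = (l - 5)*(l - 2)*(l - 1)*(l + 2)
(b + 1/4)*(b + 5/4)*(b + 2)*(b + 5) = b^4 + 17*b^3/2 + 333*b^2/16 + 275*b/16 + 25/8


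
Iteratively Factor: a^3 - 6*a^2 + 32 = (a + 2)*(a^2 - 8*a + 16) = (a - 4)*(a + 2)*(a - 4)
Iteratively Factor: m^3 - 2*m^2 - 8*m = (m - 4)*(m^2 + 2*m) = m*(m - 4)*(m + 2)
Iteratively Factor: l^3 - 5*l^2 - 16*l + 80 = (l - 4)*(l^2 - l - 20) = (l - 5)*(l - 4)*(l + 4)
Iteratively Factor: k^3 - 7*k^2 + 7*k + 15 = (k + 1)*(k^2 - 8*k + 15) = (k - 3)*(k + 1)*(k - 5)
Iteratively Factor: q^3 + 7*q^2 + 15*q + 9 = (q + 3)*(q^2 + 4*q + 3) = (q + 1)*(q + 3)*(q + 3)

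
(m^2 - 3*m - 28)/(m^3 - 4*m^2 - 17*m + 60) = (m - 7)/(m^2 - 8*m + 15)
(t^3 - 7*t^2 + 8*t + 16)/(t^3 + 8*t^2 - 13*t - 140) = (t^2 - 3*t - 4)/(t^2 + 12*t + 35)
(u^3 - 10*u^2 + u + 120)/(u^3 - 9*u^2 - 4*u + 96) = (u - 5)/(u - 4)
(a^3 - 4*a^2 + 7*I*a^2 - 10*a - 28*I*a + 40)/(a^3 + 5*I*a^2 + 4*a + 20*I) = (a - 4)/(a - 2*I)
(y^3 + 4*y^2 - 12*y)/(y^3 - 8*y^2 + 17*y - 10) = y*(y + 6)/(y^2 - 6*y + 5)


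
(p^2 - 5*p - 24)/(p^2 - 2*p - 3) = (-p^2 + 5*p + 24)/(-p^2 + 2*p + 3)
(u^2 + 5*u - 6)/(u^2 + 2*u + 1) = (u^2 + 5*u - 6)/(u^2 + 2*u + 1)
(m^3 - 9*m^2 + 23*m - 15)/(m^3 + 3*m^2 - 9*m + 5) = (m^2 - 8*m + 15)/(m^2 + 4*m - 5)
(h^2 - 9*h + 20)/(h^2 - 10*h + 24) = (h - 5)/(h - 6)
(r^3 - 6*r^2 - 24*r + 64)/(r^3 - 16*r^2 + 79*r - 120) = (r^2 + 2*r - 8)/(r^2 - 8*r + 15)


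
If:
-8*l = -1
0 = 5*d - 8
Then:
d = 8/5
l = 1/8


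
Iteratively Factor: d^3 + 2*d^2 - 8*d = (d + 4)*(d^2 - 2*d) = d*(d + 4)*(d - 2)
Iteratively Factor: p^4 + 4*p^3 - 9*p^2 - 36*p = (p + 4)*(p^3 - 9*p) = (p + 3)*(p + 4)*(p^2 - 3*p) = (p - 3)*(p + 3)*(p + 4)*(p)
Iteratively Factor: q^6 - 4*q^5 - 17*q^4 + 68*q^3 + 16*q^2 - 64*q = (q - 4)*(q^5 - 17*q^3 + 16*q) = (q - 4)*(q - 1)*(q^4 + q^3 - 16*q^2 - 16*q) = (q - 4)*(q - 1)*(q + 1)*(q^3 - 16*q) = (q - 4)*(q - 1)*(q + 1)*(q + 4)*(q^2 - 4*q) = q*(q - 4)*(q - 1)*(q + 1)*(q + 4)*(q - 4)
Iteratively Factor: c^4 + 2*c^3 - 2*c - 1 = (c + 1)*(c^3 + c^2 - c - 1) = (c - 1)*(c + 1)*(c^2 + 2*c + 1) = (c - 1)*(c + 1)^2*(c + 1)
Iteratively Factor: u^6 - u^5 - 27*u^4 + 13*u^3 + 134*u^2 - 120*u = (u)*(u^5 - u^4 - 27*u^3 + 13*u^2 + 134*u - 120) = u*(u - 2)*(u^4 + u^3 - 25*u^2 - 37*u + 60) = u*(u - 2)*(u - 1)*(u^3 + 2*u^2 - 23*u - 60) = u*(u - 5)*(u - 2)*(u - 1)*(u^2 + 7*u + 12) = u*(u - 5)*(u - 2)*(u - 1)*(u + 3)*(u + 4)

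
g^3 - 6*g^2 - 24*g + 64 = (g - 8)*(g - 2)*(g + 4)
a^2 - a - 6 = (a - 3)*(a + 2)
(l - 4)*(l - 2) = l^2 - 6*l + 8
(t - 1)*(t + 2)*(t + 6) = t^3 + 7*t^2 + 4*t - 12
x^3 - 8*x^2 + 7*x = x*(x - 7)*(x - 1)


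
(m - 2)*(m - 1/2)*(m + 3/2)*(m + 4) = m^4 + 3*m^3 - 27*m^2/4 - 19*m/2 + 6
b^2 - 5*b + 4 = (b - 4)*(b - 1)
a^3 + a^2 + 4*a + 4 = (a + 1)*(a - 2*I)*(a + 2*I)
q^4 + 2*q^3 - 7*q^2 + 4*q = q*(q - 1)^2*(q + 4)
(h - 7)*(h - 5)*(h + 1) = h^3 - 11*h^2 + 23*h + 35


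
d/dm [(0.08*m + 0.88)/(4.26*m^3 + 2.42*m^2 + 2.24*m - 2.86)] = (0.3408*m^3 + 0.1936*m^2 + 0.1792*m - (0.08*m + 0.88)*(12.78*m^2 + 4.84*m + 2.24) - 0.2288)/(4.26*m^3 + 2.42*m^2 + 2.24*m - 2.86)^2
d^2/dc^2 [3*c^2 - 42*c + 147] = 6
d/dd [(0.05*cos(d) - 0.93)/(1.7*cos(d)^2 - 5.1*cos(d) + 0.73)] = (0.085*cos(d)^2 - 3.162*cos(d) + 4.7065)*sin(d)/(2.89*cos(d)^4 - 17.34*cos(d)^3 + 28.492*cos(d)^2 - 7.446*cos(d) + 0.5329)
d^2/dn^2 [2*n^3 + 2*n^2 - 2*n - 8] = 12*n + 4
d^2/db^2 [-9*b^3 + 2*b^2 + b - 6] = 4 - 54*b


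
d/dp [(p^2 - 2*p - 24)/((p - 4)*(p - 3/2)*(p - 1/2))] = 4*(-4*p^4 + 16*p^3 + 275*p^2 - 1176*p + 864)/(16*p^6 - 192*p^5 + 856*p^4 - 1776*p^3 + 1801*p^2 - 840*p + 144)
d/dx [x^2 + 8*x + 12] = 2*x + 8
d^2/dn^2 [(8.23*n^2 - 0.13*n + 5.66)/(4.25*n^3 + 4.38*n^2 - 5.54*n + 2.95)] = (297.30875*n^6 - 14.0887499999999*n^5 + 2374.9374*n^4 + 629.499198*n^3 - 766.566456*n^2 - 1239.741312*n + 340.157162)/(76.765625*n^9 + 237.34125*n^8 - 55.59765*n^7 - 374.881803*n^6 + 401.958672*n^5 + 156.323064*n^4 - 488.568629*n^3 + 385.97151*n^2 - 144.63555*n + 25.672375)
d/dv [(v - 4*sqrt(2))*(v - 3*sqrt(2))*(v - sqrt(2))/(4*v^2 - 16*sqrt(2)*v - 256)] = (v^4 - 8*sqrt(2)*v^3 - 166*v^2 + 1072*sqrt(2)*v - 2624)/(4*(v^4 - 8*sqrt(2)*v^3 - 96*v^2 + 512*sqrt(2)*v + 4096))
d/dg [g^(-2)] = -2/g^3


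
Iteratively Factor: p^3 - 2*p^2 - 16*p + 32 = (p + 4)*(p^2 - 6*p + 8) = (p - 4)*(p + 4)*(p - 2)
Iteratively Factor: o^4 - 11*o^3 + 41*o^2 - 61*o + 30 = (o - 1)*(o^3 - 10*o^2 + 31*o - 30) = (o - 3)*(o - 1)*(o^2 - 7*o + 10) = (o - 5)*(o - 3)*(o - 1)*(o - 2)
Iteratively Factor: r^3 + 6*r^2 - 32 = (r + 4)*(r^2 + 2*r - 8) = (r - 2)*(r + 4)*(r + 4)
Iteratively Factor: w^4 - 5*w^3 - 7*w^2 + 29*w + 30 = (w - 3)*(w^3 - 2*w^2 - 13*w - 10) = (w - 3)*(w + 2)*(w^2 - 4*w - 5) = (w - 3)*(w + 1)*(w + 2)*(w - 5)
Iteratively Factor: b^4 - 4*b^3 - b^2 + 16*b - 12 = (b + 2)*(b^3 - 6*b^2 + 11*b - 6) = (b - 1)*(b + 2)*(b^2 - 5*b + 6) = (b - 3)*(b - 1)*(b + 2)*(b - 2)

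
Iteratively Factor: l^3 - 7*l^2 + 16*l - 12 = (l - 3)*(l^2 - 4*l + 4) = (l - 3)*(l - 2)*(l - 2)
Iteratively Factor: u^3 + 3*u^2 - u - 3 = (u - 1)*(u^2 + 4*u + 3) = (u - 1)*(u + 1)*(u + 3)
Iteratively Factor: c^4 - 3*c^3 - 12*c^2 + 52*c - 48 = (c - 3)*(c^3 - 12*c + 16) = (c - 3)*(c - 2)*(c^2 + 2*c - 8) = (c - 3)*(c - 2)^2*(c + 4)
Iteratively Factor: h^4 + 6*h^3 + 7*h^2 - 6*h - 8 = (h + 4)*(h^3 + 2*h^2 - h - 2) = (h - 1)*(h + 4)*(h^2 + 3*h + 2) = (h - 1)*(h + 1)*(h + 4)*(h + 2)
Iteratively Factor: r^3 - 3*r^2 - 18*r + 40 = (r - 2)*(r^2 - r - 20) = (r - 5)*(r - 2)*(r + 4)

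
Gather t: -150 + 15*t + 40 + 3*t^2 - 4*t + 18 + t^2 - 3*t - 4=4*t^2 + 8*t - 96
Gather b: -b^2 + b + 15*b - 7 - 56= -b^2 + 16*b - 63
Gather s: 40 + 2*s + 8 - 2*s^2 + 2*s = -2*s^2 + 4*s + 48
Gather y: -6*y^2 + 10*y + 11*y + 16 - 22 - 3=-6*y^2 + 21*y - 9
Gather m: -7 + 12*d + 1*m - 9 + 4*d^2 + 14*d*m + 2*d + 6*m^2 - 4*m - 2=4*d^2 + 14*d + 6*m^2 + m*(14*d - 3) - 18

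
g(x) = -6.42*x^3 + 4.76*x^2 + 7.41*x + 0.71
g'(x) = -19.26*x^2 + 9.52*x + 7.41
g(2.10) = -22.19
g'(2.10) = -57.53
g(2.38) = -41.24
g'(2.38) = -79.03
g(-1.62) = 28.49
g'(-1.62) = -58.56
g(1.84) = -9.53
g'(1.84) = -40.28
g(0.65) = 5.77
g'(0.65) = 5.46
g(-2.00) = 56.29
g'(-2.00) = -88.67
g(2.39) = -42.04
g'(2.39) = -79.85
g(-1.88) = 46.26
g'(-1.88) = -78.56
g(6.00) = -1170.19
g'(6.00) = -628.83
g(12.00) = -10318.69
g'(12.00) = -2651.79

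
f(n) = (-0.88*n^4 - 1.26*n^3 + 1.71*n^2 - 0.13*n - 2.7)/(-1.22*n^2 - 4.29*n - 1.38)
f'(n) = (2.44*n + 4.29)*(-0.88*n^4 - 1.26*n^3 + 1.71*n^2 - 0.13*n - 2.7)/(-1.22*n^2 - 4.29*n - 1.38)^2 + (-3.52*n^3 - 3.78*n^2 + 3.42*n - 0.13)/(-1.22*n^2 - 4.29*n - 1.38) = (2.1472*n^5 + 12.8628*n^4 + 15.6684*n^3 - 2.2781*n^2 - 11.3076*n - 11.4036)/(1.4884*n^4 + 10.4676*n^3 + 21.7713*n^2 + 11.8404*n + 1.9044)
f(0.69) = 0.53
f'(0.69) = -0.49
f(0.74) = 0.50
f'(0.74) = -0.38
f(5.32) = 14.47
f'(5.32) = 6.28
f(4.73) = 11.00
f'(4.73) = 5.45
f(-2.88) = -21.71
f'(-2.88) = 119.36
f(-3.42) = 53.43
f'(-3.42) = 134.86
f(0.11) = 1.44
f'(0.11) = -3.63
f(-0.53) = -3.69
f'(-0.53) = -24.57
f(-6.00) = 41.34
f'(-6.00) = -8.98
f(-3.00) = -47.41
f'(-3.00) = 380.96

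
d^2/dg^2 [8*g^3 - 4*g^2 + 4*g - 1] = 48*g - 8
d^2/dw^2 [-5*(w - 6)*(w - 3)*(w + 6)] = 30 - 30*w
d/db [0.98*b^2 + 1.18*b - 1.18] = 1.96*b + 1.18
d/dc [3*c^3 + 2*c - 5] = 9*c^2 + 2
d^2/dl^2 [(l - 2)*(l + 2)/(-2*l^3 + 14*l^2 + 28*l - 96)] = (-l^3 - 6*l^2 - 42*l + 22)/(l^6 - 15*l^5 + 3*l^4 + 595*l^3 - 72*l^2 - 8640*l - 13824)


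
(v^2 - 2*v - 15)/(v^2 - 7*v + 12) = (v^2 - 2*v - 15)/(v^2 - 7*v + 12)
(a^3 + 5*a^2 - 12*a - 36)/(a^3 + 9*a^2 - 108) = (a + 2)/(a + 6)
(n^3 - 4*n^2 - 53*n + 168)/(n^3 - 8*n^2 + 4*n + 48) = (n^3 - 4*n^2 - 53*n + 168)/(n^3 - 8*n^2 + 4*n + 48)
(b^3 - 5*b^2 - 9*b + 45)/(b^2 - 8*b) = (b^3 - 5*b^2 - 9*b + 45)/(b*(b - 8))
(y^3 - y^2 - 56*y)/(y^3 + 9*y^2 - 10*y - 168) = y*(y - 8)/(y^2 + 2*y - 24)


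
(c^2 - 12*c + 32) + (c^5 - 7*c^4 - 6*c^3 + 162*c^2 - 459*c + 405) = c^5 - 7*c^4 - 6*c^3 + 163*c^2 - 471*c + 437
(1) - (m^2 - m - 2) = -m^2 + m + 3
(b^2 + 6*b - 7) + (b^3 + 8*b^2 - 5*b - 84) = b^3 + 9*b^2 + b - 91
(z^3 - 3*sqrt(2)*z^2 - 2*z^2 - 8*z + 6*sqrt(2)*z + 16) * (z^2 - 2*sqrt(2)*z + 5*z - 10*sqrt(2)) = z^5 - 5*sqrt(2)*z^4 + 3*z^4 - 15*sqrt(2)*z^3 - 6*z^3 + 12*z^2 + 66*sqrt(2)*z^2 - 40*z + 48*sqrt(2)*z - 160*sqrt(2)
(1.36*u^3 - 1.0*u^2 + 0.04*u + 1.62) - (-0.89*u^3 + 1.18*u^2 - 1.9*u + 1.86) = 2.25*u^3 - 2.18*u^2 + 1.94*u - 0.24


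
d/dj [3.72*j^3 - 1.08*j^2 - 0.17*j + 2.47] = 11.16*j^2 - 2.16*j - 0.17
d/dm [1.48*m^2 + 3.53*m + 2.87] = 2.96*m + 3.53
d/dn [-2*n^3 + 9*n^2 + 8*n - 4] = -6*n^2 + 18*n + 8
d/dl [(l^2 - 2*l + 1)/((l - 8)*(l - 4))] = 2*(-5*l^2 + 31*l - 26)/(l^4 - 24*l^3 + 208*l^2 - 768*l + 1024)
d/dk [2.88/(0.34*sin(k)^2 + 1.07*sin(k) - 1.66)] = -(1.9584*sin(k) + 3.0816)*cos(k)/(0.34*sin(k)^2 + 1.07*sin(k) - 1.66)^2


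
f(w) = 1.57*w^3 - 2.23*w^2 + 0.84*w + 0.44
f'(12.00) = 625.56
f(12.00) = 2402.36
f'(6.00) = 143.64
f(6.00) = 264.32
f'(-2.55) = 42.84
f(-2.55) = -42.24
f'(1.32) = 3.16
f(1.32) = 1.27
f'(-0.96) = 9.46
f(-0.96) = -3.81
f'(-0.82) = 7.66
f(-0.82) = -2.61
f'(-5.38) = 161.16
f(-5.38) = -313.11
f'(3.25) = 36.09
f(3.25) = 33.51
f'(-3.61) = 78.32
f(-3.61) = -105.52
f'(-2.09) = 30.74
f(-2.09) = -25.39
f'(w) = 4.71*w^2 - 4.46*w + 0.84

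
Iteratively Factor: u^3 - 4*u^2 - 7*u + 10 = (u - 5)*(u^2 + u - 2) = (u - 5)*(u - 1)*(u + 2)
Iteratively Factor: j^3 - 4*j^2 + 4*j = (j - 2)*(j^2 - 2*j) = (j - 2)^2*(j)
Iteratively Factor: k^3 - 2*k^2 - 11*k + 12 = (k + 3)*(k^2 - 5*k + 4) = (k - 1)*(k + 3)*(k - 4)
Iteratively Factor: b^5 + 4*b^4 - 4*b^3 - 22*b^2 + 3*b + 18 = (b + 1)*(b^4 + 3*b^3 - 7*b^2 - 15*b + 18) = (b - 1)*(b + 1)*(b^3 + 4*b^2 - 3*b - 18) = (b - 1)*(b + 1)*(b + 3)*(b^2 + b - 6) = (b - 1)*(b + 1)*(b + 3)^2*(b - 2)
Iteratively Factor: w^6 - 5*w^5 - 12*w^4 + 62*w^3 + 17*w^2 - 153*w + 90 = (w + 3)*(w^5 - 8*w^4 + 12*w^3 + 26*w^2 - 61*w + 30) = (w + 2)*(w + 3)*(w^4 - 10*w^3 + 32*w^2 - 38*w + 15) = (w - 1)*(w + 2)*(w + 3)*(w^3 - 9*w^2 + 23*w - 15) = (w - 3)*(w - 1)*(w + 2)*(w + 3)*(w^2 - 6*w + 5) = (w - 5)*(w - 3)*(w - 1)*(w + 2)*(w + 3)*(w - 1)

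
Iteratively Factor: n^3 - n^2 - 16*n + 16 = (n - 4)*(n^2 + 3*n - 4) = (n - 4)*(n + 4)*(n - 1)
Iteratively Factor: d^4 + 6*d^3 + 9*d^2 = (d)*(d^3 + 6*d^2 + 9*d) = d*(d + 3)*(d^2 + 3*d) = d^2*(d + 3)*(d + 3)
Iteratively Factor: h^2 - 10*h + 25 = (h - 5)*(h - 5)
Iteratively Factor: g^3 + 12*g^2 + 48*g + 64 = (g + 4)*(g^2 + 8*g + 16) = (g + 4)^2*(g + 4)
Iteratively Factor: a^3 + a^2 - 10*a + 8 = (a - 1)*(a^2 + 2*a - 8) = (a - 1)*(a + 4)*(a - 2)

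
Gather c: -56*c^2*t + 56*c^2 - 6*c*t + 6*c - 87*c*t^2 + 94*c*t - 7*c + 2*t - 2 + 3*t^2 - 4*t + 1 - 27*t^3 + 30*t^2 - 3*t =c^2*(56 - 56*t) + c*(-87*t^2 + 88*t - 1) - 27*t^3 + 33*t^2 - 5*t - 1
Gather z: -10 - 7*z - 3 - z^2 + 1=-z^2 - 7*z - 12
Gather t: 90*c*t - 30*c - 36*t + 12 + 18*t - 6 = -30*c + t*(90*c - 18) + 6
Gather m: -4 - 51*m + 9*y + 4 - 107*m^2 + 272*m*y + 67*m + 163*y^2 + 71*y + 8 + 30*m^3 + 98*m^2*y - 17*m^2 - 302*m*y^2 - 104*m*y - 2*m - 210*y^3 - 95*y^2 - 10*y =30*m^3 + m^2*(98*y - 124) + m*(-302*y^2 + 168*y + 14) - 210*y^3 + 68*y^2 + 70*y + 8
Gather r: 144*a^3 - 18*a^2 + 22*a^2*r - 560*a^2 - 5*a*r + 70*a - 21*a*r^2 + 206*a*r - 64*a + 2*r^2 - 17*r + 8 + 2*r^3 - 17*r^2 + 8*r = 144*a^3 - 578*a^2 + 6*a + 2*r^3 + r^2*(-21*a - 15) + r*(22*a^2 + 201*a - 9) + 8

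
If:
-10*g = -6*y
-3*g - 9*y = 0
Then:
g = 0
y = 0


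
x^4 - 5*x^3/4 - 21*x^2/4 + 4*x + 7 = (x - 2)^2*(x + 1)*(x + 7/4)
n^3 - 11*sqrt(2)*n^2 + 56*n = n*(n - 7*sqrt(2))*(n - 4*sqrt(2))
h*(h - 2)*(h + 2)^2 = h^4 + 2*h^3 - 4*h^2 - 8*h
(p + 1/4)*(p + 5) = p^2 + 21*p/4 + 5/4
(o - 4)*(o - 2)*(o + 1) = o^3 - 5*o^2 + 2*o + 8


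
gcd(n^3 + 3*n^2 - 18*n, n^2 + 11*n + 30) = n + 6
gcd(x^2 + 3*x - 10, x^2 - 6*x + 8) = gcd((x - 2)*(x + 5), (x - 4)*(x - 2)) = x - 2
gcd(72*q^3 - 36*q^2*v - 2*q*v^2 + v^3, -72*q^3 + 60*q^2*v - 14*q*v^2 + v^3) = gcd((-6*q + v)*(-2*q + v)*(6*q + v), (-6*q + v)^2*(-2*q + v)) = 12*q^2 - 8*q*v + v^2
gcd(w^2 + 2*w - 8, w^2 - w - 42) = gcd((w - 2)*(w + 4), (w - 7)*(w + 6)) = 1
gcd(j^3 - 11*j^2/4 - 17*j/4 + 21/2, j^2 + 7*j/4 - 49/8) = j - 7/4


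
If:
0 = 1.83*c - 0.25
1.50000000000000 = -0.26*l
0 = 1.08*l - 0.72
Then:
No Solution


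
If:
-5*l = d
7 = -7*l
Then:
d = 5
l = -1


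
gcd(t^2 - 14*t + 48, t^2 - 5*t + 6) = 1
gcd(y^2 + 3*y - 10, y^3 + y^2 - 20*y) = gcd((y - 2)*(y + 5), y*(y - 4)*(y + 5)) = y + 5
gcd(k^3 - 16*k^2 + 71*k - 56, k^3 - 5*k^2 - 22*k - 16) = k - 8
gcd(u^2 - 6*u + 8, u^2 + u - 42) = 1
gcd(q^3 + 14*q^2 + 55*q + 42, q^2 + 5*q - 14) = q + 7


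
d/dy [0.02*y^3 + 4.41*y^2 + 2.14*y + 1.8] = 0.06*y^2 + 8.82*y + 2.14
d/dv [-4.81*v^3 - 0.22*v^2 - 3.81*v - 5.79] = -14.43*v^2 - 0.44*v - 3.81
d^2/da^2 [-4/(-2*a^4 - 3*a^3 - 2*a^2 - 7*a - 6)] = 8*(-(12*a^2 + 9*a + 2)*(2*a^4 + 3*a^3 + 2*a^2 + 7*a + 6) + (8*a^3 + 9*a^2 + 4*a + 7)^2)/(2*a^4 + 3*a^3 + 2*a^2 + 7*a + 6)^3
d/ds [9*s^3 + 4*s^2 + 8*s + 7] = 27*s^2 + 8*s + 8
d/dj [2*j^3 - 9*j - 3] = 6*j^2 - 9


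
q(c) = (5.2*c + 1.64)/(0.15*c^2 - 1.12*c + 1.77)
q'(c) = (1.12 - 0.3*c)*(5.2*c + 1.64)/(0.15*c^2 - 1.12*c + 1.77)^2 + 5.2/(0.15*c^2 - 1.12*c + 1.77)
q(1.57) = 25.71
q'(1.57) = 57.39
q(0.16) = 1.55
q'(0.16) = 4.30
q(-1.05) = -1.23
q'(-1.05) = 1.11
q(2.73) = -93.34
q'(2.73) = 134.94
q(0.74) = 5.36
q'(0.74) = 9.79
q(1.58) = 26.29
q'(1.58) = 59.18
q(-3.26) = -2.18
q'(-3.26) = 0.09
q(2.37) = -333.55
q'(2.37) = 3134.39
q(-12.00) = -1.65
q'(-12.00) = -0.07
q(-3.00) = -2.15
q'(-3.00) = 0.13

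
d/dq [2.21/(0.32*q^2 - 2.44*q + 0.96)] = (5.3924 - 1.4144*q)/(0.32*q^2 - 2.44*q + 0.96)^2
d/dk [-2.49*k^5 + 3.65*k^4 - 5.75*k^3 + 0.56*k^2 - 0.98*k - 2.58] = -12.45*k^4 + 14.6*k^3 - 17.25*k^2 + 1.12*k - 0.98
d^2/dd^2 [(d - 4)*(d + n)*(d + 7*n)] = 6*d + 16*n - 8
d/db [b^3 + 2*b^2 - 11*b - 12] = 3*b^2 + 4*b - 11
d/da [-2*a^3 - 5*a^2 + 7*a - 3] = -6*a^2 - 10*a + 7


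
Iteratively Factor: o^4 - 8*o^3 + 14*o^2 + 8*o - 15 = (o - 1)*(o^3 - 7*o^2 + 7*o + 15) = (o - 5)*(o - 1)*(o^2 - 2*o - 3) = (o - 5)*(o - 1)*(o + 1)*(o - 3)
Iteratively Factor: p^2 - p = (p - 1)*(p)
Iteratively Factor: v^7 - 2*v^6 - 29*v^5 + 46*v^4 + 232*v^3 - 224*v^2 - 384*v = (v - 2)*(v^6 - 29*v^4 - 12*v^3 + 208*v^2 + 192*v) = (v - 2)*(v + 1)*(v^5 - v^4 - 28*v^3 + 16*v^2 + 192*v) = (v - 2)*(v + 1)*(v + 4)*(v^4 - 5*v^3 - 8*v^2 + 48*v) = v*(v - 2)*(v + 1)*(v + 4)*(v^3 - 5*v^2 - 8*v + 48) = v*(v - 4)*(v - 2)*(v + 1)*(v + 4)*(v^2 - v - 12) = v*(v - 4)^2*(v - 2)*(v + 1)*(v + 4)*(v + 3)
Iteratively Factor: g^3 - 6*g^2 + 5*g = (g - 1)*(g^2 - 5*g) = (g - 5)*(g - 1)*(g)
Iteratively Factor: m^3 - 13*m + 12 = (m - 3)*(m^2 + 3*m - 4) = (m - 3)*(m - 1)*(m + 4)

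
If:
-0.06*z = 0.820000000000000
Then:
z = -13.67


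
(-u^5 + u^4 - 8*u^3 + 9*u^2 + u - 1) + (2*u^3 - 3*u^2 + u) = -u^5 + u^4 - 6*u^3 + 6*u^2 + 2*u - 1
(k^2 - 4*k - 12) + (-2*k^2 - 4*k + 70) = -k^2 - 8*k + 58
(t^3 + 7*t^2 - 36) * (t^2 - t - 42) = t^5 + 6*t^4 - 49*t^3 - 330*t^2 + 36*t + 1512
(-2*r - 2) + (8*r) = 6*r - 2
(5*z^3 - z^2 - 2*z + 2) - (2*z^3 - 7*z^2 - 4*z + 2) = 3*z^3 + 6*z^2 + 2*z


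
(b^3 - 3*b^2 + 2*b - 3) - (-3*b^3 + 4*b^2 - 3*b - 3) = 4*b^3 - 7*b^2 + 5*b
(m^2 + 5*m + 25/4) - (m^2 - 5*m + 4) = 10*m + 9/4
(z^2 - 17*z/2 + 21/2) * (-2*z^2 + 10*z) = -2*z^4 + 27*z^3 - 106*z^2 + 105*z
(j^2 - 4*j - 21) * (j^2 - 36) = j^4 - 4*j^3 - 57*j^2 + 144*j + 756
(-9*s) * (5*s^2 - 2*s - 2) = -45*s^3 + 18*s^2 + 18*s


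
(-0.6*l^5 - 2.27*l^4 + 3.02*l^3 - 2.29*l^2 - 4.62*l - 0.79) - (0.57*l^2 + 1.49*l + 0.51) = -0.6*l^5 - 2.27*l^4 + 3.02*l^3 - 2.86*l^2 - 6.11*l - 1.3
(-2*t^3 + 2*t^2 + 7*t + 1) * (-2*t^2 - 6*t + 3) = 4*t^5 + 8*t^4 - 32*t^3 - 38*t^2 + 15*t + 3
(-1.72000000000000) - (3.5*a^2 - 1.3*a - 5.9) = -3.5*a^2 + 1.3*a + 4.18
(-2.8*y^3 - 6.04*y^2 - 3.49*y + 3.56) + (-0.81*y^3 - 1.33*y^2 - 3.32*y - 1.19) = -3.61*y^3 - 7.37*y^2 - 6.81*y + 2.37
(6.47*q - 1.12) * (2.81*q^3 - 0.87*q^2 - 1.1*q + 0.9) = 18.1807*q^4 - 8.7761*q^3 - 6.1426*q^2 + 7.055*q - 1.008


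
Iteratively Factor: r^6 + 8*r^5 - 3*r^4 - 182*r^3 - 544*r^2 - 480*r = (r - 5)*(r^5 + 13*r^4 + 62*r^3 + 128*r^2 + 96*r) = (r - 5)*(r + 3)*(r^4 + 10*r^3 + 32*r^2 + 32*r) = (r - 5)*(r + 3)*(r + 4)*(r^3 + 6*r^2 + 8*r) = (r - 5)*(r + 3)*(r + 4)^2*(r^2 + 2*r) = r*(r - 5)*(r + 3)*(r + 4)^2*(r + 2)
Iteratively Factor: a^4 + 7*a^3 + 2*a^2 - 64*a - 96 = (a + 4)*(a^3 + 3*a^2 - 10*a - 24) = (a - 3)*(a + 4)*(a^2 + 6*a + 8) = (a - 3)*(a + 2)*(a + 4)*(a + 4)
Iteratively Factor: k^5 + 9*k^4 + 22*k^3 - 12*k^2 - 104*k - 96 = (k + 2)*(k^4 + 7*k^3 + 8*k^2 - 28*k - 48) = (k + 2)*(k + 3)*(k^3 + 4*k^2 - 4*k - 16) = (k - 2)*(k + 2)*(k + 3)*(k^2 + 6*k + 8) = (k - 2)*(k + 2)^2*(k + 3)*(k + 4)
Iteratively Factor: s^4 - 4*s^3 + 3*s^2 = (s - 1)*(s^3 - 3*s^2) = (s - 3)*(s - 1)*(s^2) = s*(s - 3)*(s - 1)*(s)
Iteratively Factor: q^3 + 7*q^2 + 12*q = (q)*(q^2 + 7*q + 12) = q*(q + 4)*(q + 3)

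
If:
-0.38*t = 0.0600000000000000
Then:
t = -0.16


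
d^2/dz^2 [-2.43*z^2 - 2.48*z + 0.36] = -4.86000000000000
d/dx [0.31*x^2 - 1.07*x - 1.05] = 0.62*x - 1.07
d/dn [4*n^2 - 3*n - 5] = 8*n - 3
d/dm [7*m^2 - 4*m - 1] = 14*m - 4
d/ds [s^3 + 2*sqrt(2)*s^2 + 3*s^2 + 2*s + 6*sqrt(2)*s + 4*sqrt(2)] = 3*s^2 + 4*sqrt(2)*s + 6*s + 2 + 6*sqrt(2)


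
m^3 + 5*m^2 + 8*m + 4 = (m + 1)*(m + 2)^2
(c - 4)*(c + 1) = c^2 - 3*c - 4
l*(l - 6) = l^2 - 6*l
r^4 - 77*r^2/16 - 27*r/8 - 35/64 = (r - 5/2)*(r + 1/4)*(r + 1/2)*(r + 7/4)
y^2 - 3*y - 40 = (y - 8)*(y + 5)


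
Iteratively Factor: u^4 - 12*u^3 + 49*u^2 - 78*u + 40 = (u - 5)*(u^3 - 7*u^2 + 14*u - 8) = (u - 5)*(u - 4)*(u^2 - 3*u + 2) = (u - 5)*(u - 4)*(u - 2)*(u - 1)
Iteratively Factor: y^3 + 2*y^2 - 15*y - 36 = (y + 3)*(y^2 - y - 12) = (y - 4)*(y + 3)*(y + 3)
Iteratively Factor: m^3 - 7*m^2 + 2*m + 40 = (m + 2)*(m^2 - 9*m + 20) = (m - 5)*(m + 2)*(m - 4)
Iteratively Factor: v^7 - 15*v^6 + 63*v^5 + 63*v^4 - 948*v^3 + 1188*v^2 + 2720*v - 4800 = (v - 4)*(v^6 - 11*v^5 + 19*v^4 + 139*v^3 - 392*v^2 - 380*v + 1200) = (v - 4)*(v + 2)*(v^5 - 13*v^4 + 45*v^3 + 49*v^2 - 490*v + 600) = (v - 4)^2*(v + 2)*(v^4 - 9*v^3 + 9*v^2 + 85*v - 150) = (v - 5)*(v - 4)^2*(v + 2)*(v^3 - 4*v^2 - 11*v + 30) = (v - 5)*(v - 4)^2*(v + 2)*(v + 3)*(v^2 - 7*v + 10) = (v - 5)*(v - 4)^2*(v - 2)*(v + 2)*(v + 3)*(v - 5)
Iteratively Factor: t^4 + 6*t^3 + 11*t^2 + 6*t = (t + 1)*(t^3 + 5*t^2 + 6*t) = t*(t + 1)*(t^2 + 5*t + 6) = t*(t + 1)*(t + 2)*(t + 3)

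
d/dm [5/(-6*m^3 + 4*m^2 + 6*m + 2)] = 5*(9*m^2 - 4*m - 3)/(2*(-3*m^3 + 2*m^2 + 3*m + 1)^2)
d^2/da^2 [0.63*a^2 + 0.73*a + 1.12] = 1.26000000000000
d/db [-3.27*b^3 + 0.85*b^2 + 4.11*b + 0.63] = -9.81*b^2 + 1.7*b + 4.11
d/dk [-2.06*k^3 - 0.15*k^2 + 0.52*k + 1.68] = -6.18*k^2 - 0.3*k + 0.52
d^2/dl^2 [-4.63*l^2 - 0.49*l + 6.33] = -9.26000000000000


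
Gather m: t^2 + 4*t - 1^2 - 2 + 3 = t^2 + 4*t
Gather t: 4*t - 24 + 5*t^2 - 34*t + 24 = 5*t^2 - 30*t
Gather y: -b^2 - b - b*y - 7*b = -b^2 - b*y - 8*b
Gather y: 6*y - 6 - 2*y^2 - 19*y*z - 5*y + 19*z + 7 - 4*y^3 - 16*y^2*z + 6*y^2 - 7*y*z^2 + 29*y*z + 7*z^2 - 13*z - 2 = -4*y^3 + y^2*(4 - 16*z) + y*(-7*z^2 + 10*z + 1) + 7*z^2 + 6*z - 1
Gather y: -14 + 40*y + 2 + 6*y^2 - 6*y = 6*y^2 + 34*y - 12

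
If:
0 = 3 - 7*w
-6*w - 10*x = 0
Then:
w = 3/7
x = -9/35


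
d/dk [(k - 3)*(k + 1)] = 2*k - 2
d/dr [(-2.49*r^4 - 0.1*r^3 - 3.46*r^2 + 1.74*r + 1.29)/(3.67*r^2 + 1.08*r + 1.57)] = (-18.2766*r^5 - 8.4346*r^4 - 15.8532*r^3 - 10.5936*r^2 - 20.333*r + 1.3386)/(13.4689*r^4 + 7.9272*r^3 + 12.6902*r^2 + 3.3912*r + 2.4649)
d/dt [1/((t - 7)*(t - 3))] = 2*(5 - t)/(t^4 - 20*t^3 + 142*t^2 - 420*t + 441)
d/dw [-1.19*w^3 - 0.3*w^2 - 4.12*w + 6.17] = -3.57*w^2 - 0.6*w - 4.12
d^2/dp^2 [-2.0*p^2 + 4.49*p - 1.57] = -4.00000000000000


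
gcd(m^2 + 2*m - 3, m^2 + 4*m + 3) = m + 3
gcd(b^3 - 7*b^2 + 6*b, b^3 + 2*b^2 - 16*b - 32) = 1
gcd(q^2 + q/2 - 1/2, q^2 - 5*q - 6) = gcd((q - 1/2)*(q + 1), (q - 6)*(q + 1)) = q + 1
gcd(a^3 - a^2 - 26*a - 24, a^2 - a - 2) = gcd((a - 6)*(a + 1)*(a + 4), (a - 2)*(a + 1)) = a + 1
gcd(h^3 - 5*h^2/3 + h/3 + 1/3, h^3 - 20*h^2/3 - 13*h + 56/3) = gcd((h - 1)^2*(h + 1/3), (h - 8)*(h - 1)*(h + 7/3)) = h - 1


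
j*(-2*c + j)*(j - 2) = -2*c*j^2 + 4*c*j + j^3 - 2*j^2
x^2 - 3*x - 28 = (x - 7)*(x + 4)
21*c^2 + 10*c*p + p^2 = (3*c + p)*(7*c + p)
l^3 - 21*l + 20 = (l - 4)*(l - 1)*(l + 5)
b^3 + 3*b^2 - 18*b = b*(b - 3)*(b + 6)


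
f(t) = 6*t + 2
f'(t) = 6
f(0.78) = 6.68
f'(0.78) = 6.00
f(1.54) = 11.24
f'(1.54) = 6.00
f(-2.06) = -10.36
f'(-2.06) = 6.00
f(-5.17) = -29.02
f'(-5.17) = 6.00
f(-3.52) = -19.12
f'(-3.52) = 6.00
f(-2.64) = -13.84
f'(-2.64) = 6.00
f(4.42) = 28.52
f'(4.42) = 6.00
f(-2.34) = -12.04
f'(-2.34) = 6.00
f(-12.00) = -70.00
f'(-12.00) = 6.00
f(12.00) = 74.00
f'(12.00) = 6.00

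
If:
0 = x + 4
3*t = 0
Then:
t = 0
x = -4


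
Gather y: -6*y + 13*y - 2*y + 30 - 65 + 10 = 5*y - 25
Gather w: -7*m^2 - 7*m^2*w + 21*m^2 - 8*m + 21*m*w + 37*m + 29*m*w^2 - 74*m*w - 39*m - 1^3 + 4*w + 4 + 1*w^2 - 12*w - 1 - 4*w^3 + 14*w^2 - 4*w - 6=14*m^2 - 10*m - 4*w^3 + w^2*(29*m + 15) + w*(-7*m^2 - 53*m - 12) - 4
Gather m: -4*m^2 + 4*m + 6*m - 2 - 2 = -4*m^2 + 10*m - 4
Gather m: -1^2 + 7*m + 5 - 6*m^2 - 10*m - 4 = -6*m^2 - 3*m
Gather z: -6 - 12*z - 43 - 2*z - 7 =-14*z - 56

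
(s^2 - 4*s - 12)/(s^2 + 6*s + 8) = (s - 6)/(s + 4)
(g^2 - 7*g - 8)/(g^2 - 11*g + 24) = (g + 1)/(g - 3)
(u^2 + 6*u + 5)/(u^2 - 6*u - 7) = (u + 5)/(u - 7)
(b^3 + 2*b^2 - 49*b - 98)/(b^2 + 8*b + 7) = (b^2 - 5*b - 14)/(b + 1)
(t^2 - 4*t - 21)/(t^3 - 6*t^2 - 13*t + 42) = 1/(t - 2)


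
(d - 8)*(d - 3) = d^2 - 11*d + 24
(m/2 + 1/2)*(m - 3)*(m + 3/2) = m^3/2 - m^2/4 - 3*m - 9/4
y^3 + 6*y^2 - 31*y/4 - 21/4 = (y - 3/2)*(y + 1/2)*(y + 7)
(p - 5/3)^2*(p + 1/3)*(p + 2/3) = p^4 - 7*p^3/3 - p^2/3 + 55*p/27 + 50/81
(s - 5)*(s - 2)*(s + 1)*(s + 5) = s^4 - s^3 - 27*s^2 + 25*s + 50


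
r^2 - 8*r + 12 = (r - 6)*(r - 2)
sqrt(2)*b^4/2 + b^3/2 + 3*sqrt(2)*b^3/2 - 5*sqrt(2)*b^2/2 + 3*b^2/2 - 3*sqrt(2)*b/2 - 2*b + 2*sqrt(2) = (b - 1)*(b + 4)*(b - sqrt(2)/2)*(sqrt(2)*b/2 + 1)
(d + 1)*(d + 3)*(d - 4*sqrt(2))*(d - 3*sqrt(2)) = d^4 - 7*sqrt(2)*d^3 + 4*d^3 - 28*sqrt(2)*d^2 + 27*d^2 - 21*sqrt(2)*d + 96*d + 72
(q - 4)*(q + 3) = q^2 - q - 12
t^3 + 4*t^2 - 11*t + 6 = (t - 1)^2*(t + 6)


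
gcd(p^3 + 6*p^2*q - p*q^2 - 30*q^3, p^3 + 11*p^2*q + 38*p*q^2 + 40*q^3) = p + 5*q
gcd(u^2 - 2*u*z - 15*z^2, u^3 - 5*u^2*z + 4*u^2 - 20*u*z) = -u + 5*z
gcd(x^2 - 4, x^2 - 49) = 1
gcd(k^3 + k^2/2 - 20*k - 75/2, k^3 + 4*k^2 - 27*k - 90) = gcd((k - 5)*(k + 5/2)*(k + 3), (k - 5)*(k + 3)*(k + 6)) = k^2 - 2*k - 15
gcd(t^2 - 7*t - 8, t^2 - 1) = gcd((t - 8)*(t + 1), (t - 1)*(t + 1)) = t + 1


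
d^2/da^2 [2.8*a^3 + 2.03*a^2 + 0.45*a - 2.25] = 16.8*a + 4.06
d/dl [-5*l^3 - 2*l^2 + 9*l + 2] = -15*l^2 - 4*l + 9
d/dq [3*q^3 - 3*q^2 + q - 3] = 9*q^2 - 6*q + 1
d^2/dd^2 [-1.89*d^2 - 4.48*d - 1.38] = -3.78000000000000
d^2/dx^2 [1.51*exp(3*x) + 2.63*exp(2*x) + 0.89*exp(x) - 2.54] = (13.59*exp(2*x) + 10.52*exp(x) + 0.89)*exp(x)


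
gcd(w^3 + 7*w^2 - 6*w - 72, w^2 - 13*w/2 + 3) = 1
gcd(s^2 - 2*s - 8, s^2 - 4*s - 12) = s + 2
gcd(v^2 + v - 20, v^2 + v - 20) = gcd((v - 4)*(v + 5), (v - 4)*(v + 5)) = v^2 + v - 20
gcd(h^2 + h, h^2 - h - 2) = h + 1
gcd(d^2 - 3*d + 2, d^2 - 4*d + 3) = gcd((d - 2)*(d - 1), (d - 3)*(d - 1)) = d - 1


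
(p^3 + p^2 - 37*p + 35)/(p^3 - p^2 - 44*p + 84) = (p^2 - 6*p + 5)/(p^2 - 8*p + 12)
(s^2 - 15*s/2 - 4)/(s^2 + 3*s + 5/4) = 2*(s - 8)/(2*s + 5)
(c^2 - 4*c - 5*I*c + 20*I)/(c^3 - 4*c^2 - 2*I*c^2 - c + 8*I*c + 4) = (c - 5*I)/(c^2 - 2*I*c - 1)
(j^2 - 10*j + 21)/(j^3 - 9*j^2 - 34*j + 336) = (j - 3)/(j^2 - 2*j - 48)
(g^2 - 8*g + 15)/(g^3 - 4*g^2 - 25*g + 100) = (g - 3)/(g^2 + g - 20)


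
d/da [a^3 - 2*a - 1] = 3*a^2 - 2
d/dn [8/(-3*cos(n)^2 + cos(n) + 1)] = 8*(1 - 6*cos(n))*sin(n)/(-3*cos(n)^2 + cos(n) + 1)^2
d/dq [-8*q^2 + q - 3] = 1 - 16*q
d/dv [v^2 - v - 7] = 2*v - 1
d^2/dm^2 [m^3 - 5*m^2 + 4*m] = 6*m - 10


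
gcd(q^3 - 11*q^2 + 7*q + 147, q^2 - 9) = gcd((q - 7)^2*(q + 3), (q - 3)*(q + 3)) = q + 3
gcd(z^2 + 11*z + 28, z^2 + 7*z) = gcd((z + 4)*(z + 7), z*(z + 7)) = z + 7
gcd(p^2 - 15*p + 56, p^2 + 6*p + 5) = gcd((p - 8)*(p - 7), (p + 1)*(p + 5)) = 1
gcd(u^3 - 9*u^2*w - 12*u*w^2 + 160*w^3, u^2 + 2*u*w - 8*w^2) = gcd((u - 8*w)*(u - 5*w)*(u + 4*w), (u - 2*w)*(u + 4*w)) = u + 4*w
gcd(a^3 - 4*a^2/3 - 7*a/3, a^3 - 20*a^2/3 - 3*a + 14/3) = a + 1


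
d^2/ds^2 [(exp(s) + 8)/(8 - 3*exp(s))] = (-96*exp(s) - 256)*exp(s)/(27*exp(3*s) - 216*exp(2*s) + 576*exp(s) - 512)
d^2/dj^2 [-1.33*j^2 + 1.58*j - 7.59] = -2.66000000000000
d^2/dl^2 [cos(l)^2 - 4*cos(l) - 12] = 4*cos(l) - 2*cos(2*l)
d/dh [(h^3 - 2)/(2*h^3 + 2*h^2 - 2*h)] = (3*h^3*(h^2 + h - 1) - (h^3 - 2)*(3*h^2 + 2*h - 1))/(2*h^2*(h^2 + h - 1)^2)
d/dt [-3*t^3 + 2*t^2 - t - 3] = -9*t^2 + 4*t - 1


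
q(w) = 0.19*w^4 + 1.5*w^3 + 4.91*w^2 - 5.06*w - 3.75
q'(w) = 0.76*w^3 + 4.5*w^2 + 9.82*w - 5.06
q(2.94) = 76.13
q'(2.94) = 82.02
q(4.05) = 207.06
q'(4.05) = 159.01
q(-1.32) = 8.61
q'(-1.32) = -11.93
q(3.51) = 132.69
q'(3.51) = 117.71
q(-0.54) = 0.19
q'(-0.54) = -9.17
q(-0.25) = -2.20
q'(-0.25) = -7.25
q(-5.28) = 86.72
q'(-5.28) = -43.33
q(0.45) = -4.89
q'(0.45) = 0.34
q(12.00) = 7174.41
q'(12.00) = 2074.06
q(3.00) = 81.15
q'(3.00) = 85.42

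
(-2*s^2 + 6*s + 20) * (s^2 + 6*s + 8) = -2*s^4 - 6*s^3 + 40*s^2 + 168*s + 160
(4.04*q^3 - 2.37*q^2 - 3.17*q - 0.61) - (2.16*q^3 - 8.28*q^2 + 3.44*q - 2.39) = 1.88*q^3 + 5.91*q^2 - 6.61*q + 1.78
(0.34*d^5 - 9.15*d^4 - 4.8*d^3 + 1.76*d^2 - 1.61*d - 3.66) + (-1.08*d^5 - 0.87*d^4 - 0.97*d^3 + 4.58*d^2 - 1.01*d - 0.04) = -0.74*d^5 - 10.02*d^4 - 5.77*d^3 + 6.34*d^2 - 2.62*d - 3.7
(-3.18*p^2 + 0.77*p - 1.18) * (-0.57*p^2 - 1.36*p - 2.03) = 1.8126*p^4 + 3.8859*p^3 + 6.0808*p^2 + 0.0417000000000001*p + 2.3954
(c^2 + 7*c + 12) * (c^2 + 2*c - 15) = c^4 + 9*c^3 + 11*c^2 - 81*c - 180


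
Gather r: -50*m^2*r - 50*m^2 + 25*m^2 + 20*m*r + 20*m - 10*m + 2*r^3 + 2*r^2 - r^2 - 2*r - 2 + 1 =-25*m^2 + 10*m + 2*r^3 + r^2 + r*(-50*m^2 + 20*m - 2) - 1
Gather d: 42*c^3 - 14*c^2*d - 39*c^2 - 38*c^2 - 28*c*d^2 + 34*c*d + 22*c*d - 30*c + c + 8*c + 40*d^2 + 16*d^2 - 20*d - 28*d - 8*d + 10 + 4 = 42*c^3 - 77*c^2 - 21*c + d^2*(56 - 28*c) + d*(-14*c^2 + 56*c - 56) + 14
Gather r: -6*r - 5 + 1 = -6*r - 4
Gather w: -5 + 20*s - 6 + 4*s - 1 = 24*s - 12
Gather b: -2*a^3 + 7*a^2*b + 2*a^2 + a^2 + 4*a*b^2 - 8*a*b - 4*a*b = -2*a^3 + 3*a^2 + 4*a*b^2 + b*(7*a^2 - 12*a)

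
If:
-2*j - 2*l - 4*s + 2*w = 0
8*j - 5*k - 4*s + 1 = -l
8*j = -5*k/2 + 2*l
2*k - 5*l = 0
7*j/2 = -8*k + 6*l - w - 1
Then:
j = 17/101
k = -80/101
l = -32/101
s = 605/404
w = 575/202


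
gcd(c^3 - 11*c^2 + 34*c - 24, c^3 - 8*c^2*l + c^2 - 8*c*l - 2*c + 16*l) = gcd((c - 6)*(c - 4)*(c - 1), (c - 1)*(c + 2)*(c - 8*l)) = c - 1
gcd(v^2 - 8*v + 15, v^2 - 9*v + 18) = v - 3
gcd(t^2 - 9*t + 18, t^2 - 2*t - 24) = t - 6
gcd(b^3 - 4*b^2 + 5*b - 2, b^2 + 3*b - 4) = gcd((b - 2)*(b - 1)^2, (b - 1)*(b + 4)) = b - 1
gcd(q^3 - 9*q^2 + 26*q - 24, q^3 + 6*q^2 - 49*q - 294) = 1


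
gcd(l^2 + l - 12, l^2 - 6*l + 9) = l - 3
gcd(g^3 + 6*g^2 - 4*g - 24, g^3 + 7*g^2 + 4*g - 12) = g^2 + 8*g + 12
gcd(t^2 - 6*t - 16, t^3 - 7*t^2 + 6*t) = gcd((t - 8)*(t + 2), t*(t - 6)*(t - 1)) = 1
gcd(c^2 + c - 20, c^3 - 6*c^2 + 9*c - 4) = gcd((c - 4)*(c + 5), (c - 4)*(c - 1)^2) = c - 4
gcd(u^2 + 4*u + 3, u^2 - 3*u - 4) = u + 1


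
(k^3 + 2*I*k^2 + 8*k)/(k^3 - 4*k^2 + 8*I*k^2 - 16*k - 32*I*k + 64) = k*(k - 2*I)/(k^2 + 4*k*(-1 + I) - 16*I)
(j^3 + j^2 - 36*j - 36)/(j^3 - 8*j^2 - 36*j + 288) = (j + 1)/(j - 8)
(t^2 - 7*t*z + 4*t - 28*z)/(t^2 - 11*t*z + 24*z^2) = (t^2 - 7*t*z + 4*t - 28*z)/(t^2 - 11*t*z + 24*z^2)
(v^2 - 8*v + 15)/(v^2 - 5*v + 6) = (v - 5)/(v - 2)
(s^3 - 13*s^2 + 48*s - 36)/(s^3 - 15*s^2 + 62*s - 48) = (s - 6)/(s - 8)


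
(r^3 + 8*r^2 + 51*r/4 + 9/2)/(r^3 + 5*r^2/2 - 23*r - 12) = (r + 3/2)/(r - 4)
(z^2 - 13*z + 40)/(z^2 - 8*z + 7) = (z^2 - 13*z + 40)/(z^2 - 8*z + 7)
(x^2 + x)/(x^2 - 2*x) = (x + 1)/(x - 2)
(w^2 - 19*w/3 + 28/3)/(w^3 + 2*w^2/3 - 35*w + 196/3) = 1/(w + 7)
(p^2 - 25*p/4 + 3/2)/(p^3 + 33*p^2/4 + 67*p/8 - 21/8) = 2*(p - 6)/(2*p^2 + 17*p + 21)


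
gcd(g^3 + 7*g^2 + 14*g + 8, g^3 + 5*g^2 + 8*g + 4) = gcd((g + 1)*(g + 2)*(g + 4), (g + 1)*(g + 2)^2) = g^2 + 3*g + 2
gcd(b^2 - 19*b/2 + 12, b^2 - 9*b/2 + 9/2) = b - 3/2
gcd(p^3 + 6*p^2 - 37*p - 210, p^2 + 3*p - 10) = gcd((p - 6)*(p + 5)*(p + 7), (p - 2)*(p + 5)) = p + 5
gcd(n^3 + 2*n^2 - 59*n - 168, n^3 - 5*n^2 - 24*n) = n^2 - 5*n - 24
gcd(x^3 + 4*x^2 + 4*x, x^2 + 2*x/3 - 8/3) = x + 2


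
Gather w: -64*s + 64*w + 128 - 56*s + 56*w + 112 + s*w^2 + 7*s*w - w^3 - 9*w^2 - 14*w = -120*s - w^3 + w^2*(s - 9) + w*(7*s + 106) + 240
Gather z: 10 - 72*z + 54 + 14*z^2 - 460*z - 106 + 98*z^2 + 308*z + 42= 112*z^2 - 224*z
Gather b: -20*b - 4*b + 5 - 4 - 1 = -24*b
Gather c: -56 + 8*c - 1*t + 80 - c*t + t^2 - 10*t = c*(8 - t) + t^2 - 11*t + 24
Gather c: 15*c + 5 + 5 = 15*c + 10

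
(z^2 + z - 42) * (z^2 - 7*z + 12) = z^4 - 6*z^3 - 37*z^2 + 306*z - 504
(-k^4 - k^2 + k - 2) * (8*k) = -8*k^5 - 8*k^3 + 8*k^2 - 16*k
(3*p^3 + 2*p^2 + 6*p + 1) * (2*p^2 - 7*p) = 6*p^5 - 17*p^4 - 2*p^3 - 40*p^2 - 7*p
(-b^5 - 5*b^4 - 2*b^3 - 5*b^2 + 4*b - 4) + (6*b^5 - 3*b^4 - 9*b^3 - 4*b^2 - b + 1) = 5*b^5 - 8*b^4 - 11*b^3 - 9*b^2 + 3*b - 3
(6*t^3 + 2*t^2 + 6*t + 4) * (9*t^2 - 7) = 54*t^5 + 18*t^4 + 12*t^3 + 22*t^2 - 42*t - 28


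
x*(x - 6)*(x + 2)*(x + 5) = x^4 + x^3 - 32*x^2 - 60*x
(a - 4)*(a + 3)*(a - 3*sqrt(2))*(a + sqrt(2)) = a^4 - 2*sqrt(2)*a^3 - a^3 - 18*a^2 + 2*sqrt(2)*a^2 + 6*a + 24*sqrt(2)*a + 72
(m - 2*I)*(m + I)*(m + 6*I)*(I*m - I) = I*m^4 - 5*m^3 - I*m^3 + 5*m^2 + 8*I*m^2 - 12*m - 8*I*m + 12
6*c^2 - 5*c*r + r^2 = (-3*c + r)*(-2*c + r)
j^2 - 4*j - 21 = (j - 7)*(j + 3)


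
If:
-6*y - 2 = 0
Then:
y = -1/3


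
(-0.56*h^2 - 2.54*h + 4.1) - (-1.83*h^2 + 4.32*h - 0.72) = 1.27*h^2 - 6.86*h + 4.82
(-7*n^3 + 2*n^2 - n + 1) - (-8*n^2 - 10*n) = -7*n^3 + 10*n^2 + 9*n + 1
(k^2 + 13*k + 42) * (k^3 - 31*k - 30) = k^5 + 13*k^4 + 11*k^3 - 433*k^2 - 1692*k - 1260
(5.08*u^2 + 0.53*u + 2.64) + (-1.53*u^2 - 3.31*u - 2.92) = 3.55*u^2 - 2.78*u - 0.28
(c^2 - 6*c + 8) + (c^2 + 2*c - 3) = 2*c^2 - 4*c + 5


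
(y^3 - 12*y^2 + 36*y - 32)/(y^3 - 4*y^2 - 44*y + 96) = (y - 2)/(y + 6)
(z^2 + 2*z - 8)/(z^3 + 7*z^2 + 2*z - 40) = 1/(z + 5)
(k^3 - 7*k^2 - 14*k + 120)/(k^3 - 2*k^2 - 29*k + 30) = (k^2 - k - 20)/(k^2 + 4*k - 5)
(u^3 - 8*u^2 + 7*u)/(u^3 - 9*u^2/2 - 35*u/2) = 2*(u - 1)/(2*u + 5)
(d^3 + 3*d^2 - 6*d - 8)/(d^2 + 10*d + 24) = (d^2 - d - 2)/(d + 6)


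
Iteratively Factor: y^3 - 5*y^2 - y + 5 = (y - 5)*(y^2 - 1) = (y - 5)*(y - 1)*(y + 1)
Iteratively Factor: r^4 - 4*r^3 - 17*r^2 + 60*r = (r - 3)*(r^3 - r^2 - 20*r) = (r - 3)*(r + 4)*(r^2 - 5*r) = (r - 5)*(r - 3)*(r + 4)*(r)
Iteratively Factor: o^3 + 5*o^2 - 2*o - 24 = (o + 4)*(o^2 + o - 6) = (o + 3)*(o + 4)*(o - 2)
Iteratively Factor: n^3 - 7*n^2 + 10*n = (n)*(n^2 - 7*n + 10) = n*(n - 2)*(n - 5)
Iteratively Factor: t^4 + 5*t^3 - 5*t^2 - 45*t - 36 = (t - 3)*(t^3 + 8*t^2 + 19*t + 12) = (t - 3)*(t + 3)*(t^2 + 5*t + 4) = (t - 3)*(t + 1)*(t + 3)*(t + 4)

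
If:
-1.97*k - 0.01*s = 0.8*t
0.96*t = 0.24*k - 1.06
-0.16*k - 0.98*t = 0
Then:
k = 2.67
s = -491.45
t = -0.44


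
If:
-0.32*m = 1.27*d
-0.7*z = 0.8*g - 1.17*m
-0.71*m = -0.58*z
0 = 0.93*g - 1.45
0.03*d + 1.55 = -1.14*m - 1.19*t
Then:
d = -1.00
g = 1.56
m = 3.98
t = -5.09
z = 4.88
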